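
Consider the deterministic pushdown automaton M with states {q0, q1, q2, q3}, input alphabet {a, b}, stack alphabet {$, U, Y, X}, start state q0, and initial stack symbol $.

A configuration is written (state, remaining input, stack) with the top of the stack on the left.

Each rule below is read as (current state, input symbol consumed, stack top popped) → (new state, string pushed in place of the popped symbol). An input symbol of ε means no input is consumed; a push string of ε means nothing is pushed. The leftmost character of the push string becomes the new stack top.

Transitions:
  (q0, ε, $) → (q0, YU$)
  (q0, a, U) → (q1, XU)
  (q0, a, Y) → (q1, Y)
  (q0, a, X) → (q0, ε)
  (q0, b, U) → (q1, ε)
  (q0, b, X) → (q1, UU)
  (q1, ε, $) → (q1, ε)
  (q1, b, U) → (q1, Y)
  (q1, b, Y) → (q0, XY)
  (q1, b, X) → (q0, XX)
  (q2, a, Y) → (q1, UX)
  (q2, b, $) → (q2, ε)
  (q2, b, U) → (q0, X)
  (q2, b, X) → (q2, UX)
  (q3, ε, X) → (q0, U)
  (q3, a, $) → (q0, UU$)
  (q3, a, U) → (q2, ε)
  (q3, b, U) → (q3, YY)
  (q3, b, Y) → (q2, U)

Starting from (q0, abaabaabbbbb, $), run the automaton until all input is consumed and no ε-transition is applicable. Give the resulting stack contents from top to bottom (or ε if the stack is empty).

(q0, abaabaabbbbb, $)
  ε-move, top $: go to q0, push YU$ → (q0, abaabaabbbbb, YU$)
  read a, top Y: go to q1, push Y → (q1, baabaabbbbb, YU$)
  read b, top Y: go to q0, push XY → (q0, aabaabbbbb, XYU$)
  read a, top X: go to q0, push ε → (q0, abaabbbbb, YU$)
  read a, top Y: go to q1, push Y → (q1, baabbbbb, YU$)
  read b, top Y: go to q0, push XY → (q0, aabbbbb, XYU$)
  read a, top X: go to q0, push ε → (q0, abbbbb, YU$)
  read a, top Y: go to q1, push Y → (q1, bbbbb, YU$)
  read b, top Y: go to q0, push XY → (q0, bbbb, XYU$)
  read b, top X: go to q1, push UU → (q1, bbb, UUYU$)
  read b, top U: go to q1, push Y → (q1, bb, YUYU$)
  read b, top Y: go to q0, push XY → (q0, b, XYUYU$)
  read b, top X: go to q1, push UU → (q1, ε, UUYUYU$)
All input consumed in state q1 with stack UUYUYU$.

UUYUYU$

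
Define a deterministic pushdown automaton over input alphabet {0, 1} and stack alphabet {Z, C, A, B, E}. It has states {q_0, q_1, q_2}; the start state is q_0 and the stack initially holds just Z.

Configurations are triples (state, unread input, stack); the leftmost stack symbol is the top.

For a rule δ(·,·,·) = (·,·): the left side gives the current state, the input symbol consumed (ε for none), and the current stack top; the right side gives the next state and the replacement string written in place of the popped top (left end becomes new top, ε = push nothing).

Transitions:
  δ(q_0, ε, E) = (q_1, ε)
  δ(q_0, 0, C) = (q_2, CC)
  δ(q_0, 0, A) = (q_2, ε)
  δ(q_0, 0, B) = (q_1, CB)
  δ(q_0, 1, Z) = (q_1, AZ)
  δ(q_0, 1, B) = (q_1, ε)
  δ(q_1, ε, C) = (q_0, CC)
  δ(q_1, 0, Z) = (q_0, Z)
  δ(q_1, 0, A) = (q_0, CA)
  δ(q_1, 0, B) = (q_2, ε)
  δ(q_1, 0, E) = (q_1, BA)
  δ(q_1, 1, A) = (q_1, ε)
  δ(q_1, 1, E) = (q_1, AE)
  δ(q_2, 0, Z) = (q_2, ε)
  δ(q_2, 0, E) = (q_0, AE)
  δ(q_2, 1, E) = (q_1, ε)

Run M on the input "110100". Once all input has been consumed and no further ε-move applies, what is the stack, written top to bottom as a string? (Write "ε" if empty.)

CCAZ

(q_0, 110100, Z)
  read 1, top Z: go to q_1, push AZ → (q_1, 10100, AZ)
  read 1, top A: go to q_1, push ε → (q_1, 0100, Z)
  read 0, top Z: go to q_0, push Z → (q_0, 100, Z)
  read 1, top Z: go to q_1, push AZ → (q_1, 00, AZ)
  read 0, top A: go to q_0, push CA → (q_0, 0, CAZ)
  read 0, top C: go to q_2, push CC → (q_2, ε, CCAZ)
All input consumed in state q_2 with stack CCAZ.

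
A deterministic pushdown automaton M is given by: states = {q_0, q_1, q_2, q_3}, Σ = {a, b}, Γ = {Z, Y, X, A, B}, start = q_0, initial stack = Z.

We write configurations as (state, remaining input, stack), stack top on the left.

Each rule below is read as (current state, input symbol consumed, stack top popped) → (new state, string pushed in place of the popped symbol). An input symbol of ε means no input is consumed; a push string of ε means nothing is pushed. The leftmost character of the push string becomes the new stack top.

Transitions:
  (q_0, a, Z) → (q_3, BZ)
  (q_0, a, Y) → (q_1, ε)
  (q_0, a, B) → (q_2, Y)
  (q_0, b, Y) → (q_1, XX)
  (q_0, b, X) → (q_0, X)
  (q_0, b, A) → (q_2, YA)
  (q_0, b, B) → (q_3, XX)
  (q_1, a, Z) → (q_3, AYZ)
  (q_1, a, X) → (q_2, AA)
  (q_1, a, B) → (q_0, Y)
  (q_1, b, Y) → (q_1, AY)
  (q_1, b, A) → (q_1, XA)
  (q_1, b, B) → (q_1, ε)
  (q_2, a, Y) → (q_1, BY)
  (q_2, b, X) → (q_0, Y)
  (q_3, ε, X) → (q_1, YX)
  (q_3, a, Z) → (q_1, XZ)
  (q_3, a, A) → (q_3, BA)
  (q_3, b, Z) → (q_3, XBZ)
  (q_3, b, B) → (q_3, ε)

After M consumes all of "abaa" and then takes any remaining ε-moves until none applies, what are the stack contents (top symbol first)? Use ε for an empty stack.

AAZ

(q_0, abaa, Z)
  read a, top Z: go to q_3, push BZ → (q_3, baa, BZ)
  read b, top B: go to q_3, push ε → (q_3, aa, Z)
  read a, top Z: go to q_1, push XZ → (q_1, a, XZ)
  read a, top X: go to q_2, push AA → (q_2, ε, AAZ)
All input consumed in state q_2 with stack AAZ.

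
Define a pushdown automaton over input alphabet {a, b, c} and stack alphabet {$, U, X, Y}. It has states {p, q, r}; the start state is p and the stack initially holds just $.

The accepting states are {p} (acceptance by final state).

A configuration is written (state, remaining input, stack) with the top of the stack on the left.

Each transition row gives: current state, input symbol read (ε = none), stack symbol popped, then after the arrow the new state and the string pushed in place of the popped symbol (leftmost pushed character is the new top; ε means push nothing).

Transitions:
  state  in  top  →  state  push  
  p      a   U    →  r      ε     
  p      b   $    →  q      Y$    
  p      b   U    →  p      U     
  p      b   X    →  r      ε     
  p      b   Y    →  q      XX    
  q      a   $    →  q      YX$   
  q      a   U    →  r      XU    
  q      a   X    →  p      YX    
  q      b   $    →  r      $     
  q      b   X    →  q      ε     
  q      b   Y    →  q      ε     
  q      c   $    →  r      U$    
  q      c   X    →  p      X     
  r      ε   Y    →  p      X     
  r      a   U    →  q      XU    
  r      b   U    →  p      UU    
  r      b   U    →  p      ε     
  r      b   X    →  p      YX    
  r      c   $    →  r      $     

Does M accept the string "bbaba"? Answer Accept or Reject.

One accepting computation: (p, bbaba, $) ⊢ (q, baba, Y$) ⊢ (q, aba, $) ⊢ (q, ba, YX$) ⊢ (q, a, X$) ⊢ (p, ε, YX$)
All input consumed and state p ∈ F.

Accept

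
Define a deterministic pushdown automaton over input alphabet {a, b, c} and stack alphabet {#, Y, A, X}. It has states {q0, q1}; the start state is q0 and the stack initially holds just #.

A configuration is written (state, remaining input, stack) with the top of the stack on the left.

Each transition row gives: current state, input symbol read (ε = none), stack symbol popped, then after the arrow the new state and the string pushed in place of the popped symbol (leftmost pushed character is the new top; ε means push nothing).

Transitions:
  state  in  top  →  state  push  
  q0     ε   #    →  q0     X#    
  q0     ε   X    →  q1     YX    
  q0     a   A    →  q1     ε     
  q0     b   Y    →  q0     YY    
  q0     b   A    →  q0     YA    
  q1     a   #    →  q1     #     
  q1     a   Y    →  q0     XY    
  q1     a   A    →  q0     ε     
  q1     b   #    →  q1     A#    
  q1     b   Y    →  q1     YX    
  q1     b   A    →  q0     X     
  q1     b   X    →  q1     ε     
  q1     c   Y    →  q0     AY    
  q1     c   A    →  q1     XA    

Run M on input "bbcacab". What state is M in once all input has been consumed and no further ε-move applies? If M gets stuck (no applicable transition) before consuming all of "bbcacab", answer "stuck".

(q0, bbcacab, #)
  ε-move, top #: go to q0, push X# → (q0, bbcacab, X#)
  ε-move, top X: go to q1, push YX → (q1, bbcacab, YX#)
  read b, top Y: go to q1, push YX → (q1, bcacab, YXX#)
  read b, top Y: go to q1, push YX → (q1, cacab, YXXX#)
  read c, top Y: go to q0, push AY → (q0, acab, AYXXX#)
  read a, top A: go to q1, push ε → (q1, cab, YXXX#)
  read c, top Y: go to q0, push AY → (q0, ab, AYXXX#)
  read a, top A: go to q1, push ε → (q1, b, YXXX#)
  read b, top Y: go to q1, push YX → (q1, ε, YXXXX#)
All input consumed; M is in state q1.

q1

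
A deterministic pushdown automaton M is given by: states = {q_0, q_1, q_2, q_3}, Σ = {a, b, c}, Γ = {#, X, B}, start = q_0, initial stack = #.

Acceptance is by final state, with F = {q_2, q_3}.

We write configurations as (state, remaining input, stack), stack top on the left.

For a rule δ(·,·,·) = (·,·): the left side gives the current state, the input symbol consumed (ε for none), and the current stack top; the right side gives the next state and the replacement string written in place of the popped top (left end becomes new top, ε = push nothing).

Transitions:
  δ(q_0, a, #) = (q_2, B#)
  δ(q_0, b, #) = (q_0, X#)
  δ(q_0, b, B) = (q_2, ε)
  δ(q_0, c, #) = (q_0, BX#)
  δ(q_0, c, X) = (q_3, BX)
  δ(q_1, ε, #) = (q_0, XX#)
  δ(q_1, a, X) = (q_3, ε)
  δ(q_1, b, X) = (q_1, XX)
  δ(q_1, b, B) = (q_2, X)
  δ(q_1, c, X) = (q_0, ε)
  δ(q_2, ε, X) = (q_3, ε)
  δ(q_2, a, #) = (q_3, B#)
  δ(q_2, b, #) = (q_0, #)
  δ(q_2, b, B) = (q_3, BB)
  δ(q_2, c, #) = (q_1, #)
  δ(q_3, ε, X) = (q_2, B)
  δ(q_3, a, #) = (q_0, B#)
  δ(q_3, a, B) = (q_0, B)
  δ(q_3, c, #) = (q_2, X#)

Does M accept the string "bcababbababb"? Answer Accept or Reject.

Accept

(q_0, bcababbababb, #) ⊢ (q_0, cababbababb, X#) ⊢ (q_3, ababbababb, BX#) ⊢ (q_0, babbababb, BX#) ⊢ (q_2, abbababb, X#) ⊢ (q_3, abbababb, #) ⊢ (q_0, bbababb, B#) ⊢ (q_2, bababb, #) ⊢ (q_0, ababb, #) ⊢ (q_2, babb, B#) ⊢ (q_3, abb, BB#) ⊢ (q_0, bb, BB#) ⊢ (q_2, b, B#) ⊢ (q_3, ε, BB#)
All input consumed; state q_3 ∈ F.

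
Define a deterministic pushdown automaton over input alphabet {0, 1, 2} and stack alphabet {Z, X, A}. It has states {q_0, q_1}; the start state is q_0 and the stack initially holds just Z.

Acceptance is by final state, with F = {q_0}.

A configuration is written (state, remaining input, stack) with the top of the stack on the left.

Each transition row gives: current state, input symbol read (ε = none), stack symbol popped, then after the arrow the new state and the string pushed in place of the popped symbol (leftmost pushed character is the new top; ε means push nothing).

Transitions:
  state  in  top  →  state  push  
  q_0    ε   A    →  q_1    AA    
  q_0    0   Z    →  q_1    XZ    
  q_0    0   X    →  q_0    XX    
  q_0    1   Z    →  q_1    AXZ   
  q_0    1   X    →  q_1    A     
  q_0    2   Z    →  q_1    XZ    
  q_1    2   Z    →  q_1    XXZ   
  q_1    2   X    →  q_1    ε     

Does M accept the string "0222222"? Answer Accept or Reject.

Reject

(q_0, 0222222, Z)
  read 0, top Z: go to q_1, push XZ → (q_1, 222222, XZ)
  read 2, top X: go to q_1, push ε → (q_1, 22222, Z)
  read 2, top Z: go to q_1, push XXZ → (q_1, 2222, XXZ)
  read 2, top X: go to q_1, push ε → (q_1, 222, XZ)
  read 2, top X: go to q_1, push ε → (q_1, 22, Z)
  read 2, top Z: go to q_1, push XXZ → (q_1, 2, XXZ)
  read 2, top X: go to q_1, push ε → (q_1, ε, XZ)
All input consumed; state q_1 ∉ F and no further ε-move applies.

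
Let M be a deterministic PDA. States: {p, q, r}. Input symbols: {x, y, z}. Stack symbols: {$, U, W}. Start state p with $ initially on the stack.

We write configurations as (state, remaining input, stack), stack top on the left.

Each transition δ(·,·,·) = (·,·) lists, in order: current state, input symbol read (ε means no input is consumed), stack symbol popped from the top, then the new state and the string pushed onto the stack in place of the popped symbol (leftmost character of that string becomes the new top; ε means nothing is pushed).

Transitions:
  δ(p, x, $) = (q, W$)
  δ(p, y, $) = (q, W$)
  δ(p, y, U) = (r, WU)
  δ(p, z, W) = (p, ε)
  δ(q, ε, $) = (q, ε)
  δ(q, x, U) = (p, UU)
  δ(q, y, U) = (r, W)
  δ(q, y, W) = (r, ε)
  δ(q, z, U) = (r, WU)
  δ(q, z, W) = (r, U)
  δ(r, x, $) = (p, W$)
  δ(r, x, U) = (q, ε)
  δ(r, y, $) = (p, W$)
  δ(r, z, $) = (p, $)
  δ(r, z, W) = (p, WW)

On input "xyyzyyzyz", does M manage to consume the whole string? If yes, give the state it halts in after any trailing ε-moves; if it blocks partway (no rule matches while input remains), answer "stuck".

(p, xyyzyyzyz, $)
  read x, top $: go to q, push W$ → (q, yyzyyzyz, W$)
  read y, top W: go to r, push ε → (r, yzyyzyz, $)
  read y, top $: go to p, push W$ → (p, zyyzyz, W$)
  read z, top W: go to p, push ε → (p, yyzyz, $)
  read y, top $: go to q, push W$ → (q, yzyz, W$)
  read y, top W: go to r, push ε → (r, zyz, $)
  read z, top $: go to p, push $ → (p, yz, $)
  read y, top $: go to q, push W$ → (q, z, W$)
  read z, top W: go to r, push U → (r, ε, U$)
All input consumed; M is in state r.

r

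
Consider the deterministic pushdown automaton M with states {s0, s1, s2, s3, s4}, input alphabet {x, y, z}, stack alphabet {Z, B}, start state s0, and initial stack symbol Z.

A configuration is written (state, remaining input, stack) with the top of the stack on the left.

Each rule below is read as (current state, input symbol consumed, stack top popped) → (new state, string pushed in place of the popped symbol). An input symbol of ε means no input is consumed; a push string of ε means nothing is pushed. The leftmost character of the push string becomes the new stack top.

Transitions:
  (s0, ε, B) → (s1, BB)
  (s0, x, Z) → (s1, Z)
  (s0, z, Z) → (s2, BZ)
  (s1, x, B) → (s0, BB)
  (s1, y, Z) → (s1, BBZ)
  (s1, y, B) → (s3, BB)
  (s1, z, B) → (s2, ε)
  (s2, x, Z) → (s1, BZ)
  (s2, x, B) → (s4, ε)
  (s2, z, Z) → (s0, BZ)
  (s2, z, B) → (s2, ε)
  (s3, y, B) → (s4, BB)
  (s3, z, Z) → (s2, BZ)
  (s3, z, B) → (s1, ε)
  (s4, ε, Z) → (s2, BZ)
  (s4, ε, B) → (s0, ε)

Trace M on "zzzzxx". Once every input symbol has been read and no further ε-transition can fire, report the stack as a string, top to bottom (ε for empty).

BZ

(s0, zzzzxx, Z)
  read z, top Z: go to s2, push BZ → (s2, zzzxx, BZ)
  read z, top B: go to s2, push ε → (s2, zzxx, Z)
  read z, top Z: go to s0, push BZ → (s0, zxx, BZ)
  ε-move, top B: go to s1, push BB → (s1, zxx, BBZ)
  read z, top B: go to s2, push ε → (s2, xx, BZ)
  read x, top B: go to s4, push ε → (s4, x, Z)
  ε-move, top Z: go to s2, push BZ → (s2, x, BZ)
  read x, top B: go to s4, push ε → (s4, ε, Z)
  ε-move, top Z: go to s2, push BZ → (s2, ε, BZ)
All input consumed in state s2 with stack BZ.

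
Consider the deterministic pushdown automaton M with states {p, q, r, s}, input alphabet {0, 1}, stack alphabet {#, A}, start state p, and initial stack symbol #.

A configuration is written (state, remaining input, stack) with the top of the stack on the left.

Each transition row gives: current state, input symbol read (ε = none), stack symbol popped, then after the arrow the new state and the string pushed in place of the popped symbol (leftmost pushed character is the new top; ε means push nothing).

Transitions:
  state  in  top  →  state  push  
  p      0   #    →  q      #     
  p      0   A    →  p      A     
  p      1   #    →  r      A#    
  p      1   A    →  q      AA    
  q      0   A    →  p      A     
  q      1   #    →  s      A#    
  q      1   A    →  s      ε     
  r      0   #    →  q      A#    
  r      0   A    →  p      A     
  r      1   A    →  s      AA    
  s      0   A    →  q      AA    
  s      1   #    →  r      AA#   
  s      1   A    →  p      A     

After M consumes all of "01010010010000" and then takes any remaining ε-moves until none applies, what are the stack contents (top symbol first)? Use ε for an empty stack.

AAAA#

(p, 01010010010000, #) ⊢ (q, 1010010010000, #) ⊢ (s, 010010010000, A#) ⊢ (q, 10010010000, AA#) ⊢ (s, 0010010000, A#) ⊢ (q, 010010000, AA#) ⊢ (p, 10010000, AA#) ⊢ (q, 0010000, AAA#) ⊢ (p, 010000, AAA#) ⊢ (p, 10000, AAA#) ⊢ (q, 0000, AAAA#) ⊢ (p, 000, AAAA#) ⊢ (p, 00, AAAA#) ⊢ (p, 0, AAAA#) ⊢ (p, ε, AAAA#)
All input consumed in state p with stack AAAA#.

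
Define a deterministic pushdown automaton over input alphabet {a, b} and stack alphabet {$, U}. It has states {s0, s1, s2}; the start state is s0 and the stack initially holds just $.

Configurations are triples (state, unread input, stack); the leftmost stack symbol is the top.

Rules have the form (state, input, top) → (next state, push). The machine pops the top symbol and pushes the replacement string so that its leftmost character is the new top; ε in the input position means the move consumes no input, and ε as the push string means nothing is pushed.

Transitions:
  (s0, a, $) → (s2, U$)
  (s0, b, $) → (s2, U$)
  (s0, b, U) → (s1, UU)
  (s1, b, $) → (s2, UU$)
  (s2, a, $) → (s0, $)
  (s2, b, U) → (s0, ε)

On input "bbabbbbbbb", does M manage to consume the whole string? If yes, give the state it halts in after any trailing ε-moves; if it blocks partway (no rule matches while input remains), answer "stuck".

(s0, bbabbbbbbb, $) ⊢ (s2, babbbbbbb, U$) ⊢ (s0, abbbbbbb, $) ⊢ (s2, bbbbbbb, U$) ⊢ (s0, bbbbbb, $) ⊢ (s2, bbbbb, U$) ⊢ (s0, bbbb, $) ⊢ (s2, bbb, U$) ⊢ (s0, bb, $) ⊢ (s2, b, U$) ⊢ (s0, ε, $)
All input consumed; M is in state s0.

s0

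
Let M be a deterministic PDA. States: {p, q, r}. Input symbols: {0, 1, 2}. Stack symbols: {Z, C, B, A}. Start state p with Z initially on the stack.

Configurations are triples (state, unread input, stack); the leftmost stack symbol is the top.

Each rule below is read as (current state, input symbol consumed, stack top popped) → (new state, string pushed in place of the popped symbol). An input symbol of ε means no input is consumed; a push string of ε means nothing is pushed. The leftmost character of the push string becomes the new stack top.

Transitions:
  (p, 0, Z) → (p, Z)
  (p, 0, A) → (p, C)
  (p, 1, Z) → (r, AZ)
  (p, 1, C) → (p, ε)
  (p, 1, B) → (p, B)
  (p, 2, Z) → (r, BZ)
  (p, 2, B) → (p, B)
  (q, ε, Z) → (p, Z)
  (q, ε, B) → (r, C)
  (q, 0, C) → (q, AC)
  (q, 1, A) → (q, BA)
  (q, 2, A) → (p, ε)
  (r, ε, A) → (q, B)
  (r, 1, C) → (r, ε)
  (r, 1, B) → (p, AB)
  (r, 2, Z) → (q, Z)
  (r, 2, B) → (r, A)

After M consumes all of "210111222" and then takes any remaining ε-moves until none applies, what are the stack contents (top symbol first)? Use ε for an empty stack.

BZ

(p, 210111222, Z) ⊢ (r, 10111222, BZ) ⊢ (p, 0111222, ABZ) ⊢ (p, 111222, CBZ) ⊢ (p, 11222, BZ) ⊢ (p, 1222, BZ) ⊢ (p, 222, BZ) ⊢ (p, 22, BZ) ⊢ (p, 2, BZ) ⊢ (p, ε, BZ)
All input consumed in state p with stack BZ.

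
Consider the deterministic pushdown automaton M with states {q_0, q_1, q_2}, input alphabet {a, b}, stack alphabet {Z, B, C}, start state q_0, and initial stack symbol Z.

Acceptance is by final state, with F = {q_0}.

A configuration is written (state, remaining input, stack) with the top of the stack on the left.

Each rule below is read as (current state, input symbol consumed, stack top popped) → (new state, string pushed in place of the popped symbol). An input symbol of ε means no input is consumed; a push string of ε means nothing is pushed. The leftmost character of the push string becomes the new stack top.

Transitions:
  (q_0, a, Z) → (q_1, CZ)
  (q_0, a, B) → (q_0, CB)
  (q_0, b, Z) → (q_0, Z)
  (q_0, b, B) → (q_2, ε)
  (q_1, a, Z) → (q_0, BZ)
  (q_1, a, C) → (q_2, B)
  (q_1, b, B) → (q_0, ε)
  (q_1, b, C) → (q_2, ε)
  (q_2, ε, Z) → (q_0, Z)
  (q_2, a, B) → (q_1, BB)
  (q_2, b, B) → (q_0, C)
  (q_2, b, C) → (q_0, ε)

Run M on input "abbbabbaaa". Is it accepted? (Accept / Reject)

(q_0, abbbabbaaa, Z)
  read a, top Z: go to q_1, push CZ → (q_1, bbbabbaaa, CZ)
  read b, top C: go to q_2, push ε → (q_2, bbabbaaa, Z)
  ε-move, top Z: go to q_0, push Z → (q_0, bbabbaaa, Z)
  read b, top Z: go to q_0, push Z → (q_0, babbaaa, Z)
  read b, top Z: go to q_0, push Z → (q_0, abbaaa, Z)
  read a, top Z: go to q_1, push CZ → (q_1, bbaaa, CZ)
  read b, top C: go to q_2, push ε → (q_2, baaa, Z)
  ε-move, top Z: go to q_0, push Z → (q_0, baaa, Z)
  read b, top Z: go to q_0, push Z → (q_0, aaa, Z)
  read a, top Z: go to q_1, push CZ → (q_1, aa, CZ)
  read a, top C: go to q_2, push B → (q_2, a, BZ)
  read a, top B: go to q_1, push BB → (q_1, ε, BBZ)
All input consumed; state q_1 ∉ F and no further ε-move applies.

Reject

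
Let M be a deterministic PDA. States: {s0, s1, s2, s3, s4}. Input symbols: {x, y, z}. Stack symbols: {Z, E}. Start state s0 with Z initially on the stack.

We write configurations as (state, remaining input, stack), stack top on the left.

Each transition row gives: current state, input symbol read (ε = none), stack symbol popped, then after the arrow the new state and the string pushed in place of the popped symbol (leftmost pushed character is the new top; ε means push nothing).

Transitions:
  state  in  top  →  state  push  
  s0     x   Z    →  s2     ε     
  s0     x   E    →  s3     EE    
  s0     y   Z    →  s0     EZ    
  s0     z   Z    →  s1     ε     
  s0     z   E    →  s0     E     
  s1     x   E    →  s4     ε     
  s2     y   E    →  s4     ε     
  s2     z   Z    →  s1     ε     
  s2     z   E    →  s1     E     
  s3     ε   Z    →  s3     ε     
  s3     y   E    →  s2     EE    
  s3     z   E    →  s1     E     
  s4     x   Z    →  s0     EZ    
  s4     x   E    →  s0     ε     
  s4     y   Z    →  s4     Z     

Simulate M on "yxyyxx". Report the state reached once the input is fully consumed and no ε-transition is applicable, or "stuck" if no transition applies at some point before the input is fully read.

(s0, yxyyxx, Z)
  read y, top Z: go to s0, push EZ → (s0, xyyxx, EZ)
  read x, top E: go to s3, push EE → (s3, yyxx, EEZ)
  read y, top E: go to s2, push EE → (s2, yxx, EEEZ)
  read y, top E: go to s4, push ε → (s4, xx, EEZ)
  read x, top E: go to s0, push ε → (s0, x, EZ)
  read x, top E: go to s3, push EE → (s3, ε, EEZ)
All input consumed; M is in state s3.

s3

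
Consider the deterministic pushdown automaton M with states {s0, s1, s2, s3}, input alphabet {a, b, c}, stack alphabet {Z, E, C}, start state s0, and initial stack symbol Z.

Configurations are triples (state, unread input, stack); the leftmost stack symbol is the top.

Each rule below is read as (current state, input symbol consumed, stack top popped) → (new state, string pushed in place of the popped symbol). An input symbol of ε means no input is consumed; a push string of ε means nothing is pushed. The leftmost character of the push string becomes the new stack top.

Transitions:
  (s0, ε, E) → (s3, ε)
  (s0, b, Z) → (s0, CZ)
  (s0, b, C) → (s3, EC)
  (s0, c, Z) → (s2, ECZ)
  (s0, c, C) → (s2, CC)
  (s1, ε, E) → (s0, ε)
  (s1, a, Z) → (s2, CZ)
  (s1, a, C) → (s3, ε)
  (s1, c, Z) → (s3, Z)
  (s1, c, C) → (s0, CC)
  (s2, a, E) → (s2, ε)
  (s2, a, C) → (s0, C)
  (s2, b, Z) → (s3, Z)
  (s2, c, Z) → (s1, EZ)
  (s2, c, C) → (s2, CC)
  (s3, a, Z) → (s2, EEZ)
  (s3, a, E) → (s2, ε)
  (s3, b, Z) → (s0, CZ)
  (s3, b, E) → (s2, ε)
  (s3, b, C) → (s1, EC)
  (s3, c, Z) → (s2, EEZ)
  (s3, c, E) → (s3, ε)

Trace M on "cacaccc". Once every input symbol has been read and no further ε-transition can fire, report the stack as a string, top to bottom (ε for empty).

(s0, cacaccc, Z)
  read c, top Z: go to s2, push ECZ → (s2, acaccc, ECZ)
  read a, top E: go to s2, push ε → (s2, caccc, CZ)
  read c, top C: go to s2, push CC → (s2, accc, CCZ)
  read a, top C: go to s0, push C → (s0, ccc, CCZ)
  read c, top C: go to s2, push CC → (s2, cc, CCCZ)
  read c, top C: go to s2, push CC → (s2, c, CCCCZ)
  read c, top C: go to s2, push CC → (s2, ε, CCCCCZ)
All input consumed in state s2 with stack CCCCCZ.

CCCCCZ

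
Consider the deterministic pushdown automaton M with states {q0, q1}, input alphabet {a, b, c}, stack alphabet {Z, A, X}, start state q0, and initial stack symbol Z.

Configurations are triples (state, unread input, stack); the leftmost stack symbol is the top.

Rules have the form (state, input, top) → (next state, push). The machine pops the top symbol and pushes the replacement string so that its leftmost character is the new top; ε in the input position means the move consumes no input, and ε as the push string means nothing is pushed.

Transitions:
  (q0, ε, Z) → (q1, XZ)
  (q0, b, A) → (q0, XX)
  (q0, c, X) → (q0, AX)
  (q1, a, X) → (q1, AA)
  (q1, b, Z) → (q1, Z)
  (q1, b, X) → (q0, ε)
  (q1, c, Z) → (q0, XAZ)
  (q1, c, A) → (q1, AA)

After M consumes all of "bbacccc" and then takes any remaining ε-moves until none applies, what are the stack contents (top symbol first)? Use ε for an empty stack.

AAAAAAZ

(q0, bbacccc, Z)
  ε-move, top Z: go to q1, push XZ → (q1, bbacccc, XZ)
  read b, top X: go to q0, push ε → (q0, bacccc, Z)
  ε-move, top Z: go to q1, push XZ → (q1, bacccc, XZ)
  read b, top X: go to q0, push ε → (q0, acccc, Z)
  ε-move, top Z: go to q1, push XZ → (q1, acccc, XZ)
  read a, top X: go to q1, push AA → (q1, cccc, AAZ)
  read c, top A: go to q1, push AA → (q1, ccc, AAAZ)
  read c, top A: go to q1, push AA → (q1, cc, AAAAZ)
  read c, top A: go to q1, push AA → (q1, c, AAAAAZ)
  read c, top A: go to q1, push AA → (q1, ε, AAAAAAZ)
All input consumed in state q1 with stack AAAAAAZ.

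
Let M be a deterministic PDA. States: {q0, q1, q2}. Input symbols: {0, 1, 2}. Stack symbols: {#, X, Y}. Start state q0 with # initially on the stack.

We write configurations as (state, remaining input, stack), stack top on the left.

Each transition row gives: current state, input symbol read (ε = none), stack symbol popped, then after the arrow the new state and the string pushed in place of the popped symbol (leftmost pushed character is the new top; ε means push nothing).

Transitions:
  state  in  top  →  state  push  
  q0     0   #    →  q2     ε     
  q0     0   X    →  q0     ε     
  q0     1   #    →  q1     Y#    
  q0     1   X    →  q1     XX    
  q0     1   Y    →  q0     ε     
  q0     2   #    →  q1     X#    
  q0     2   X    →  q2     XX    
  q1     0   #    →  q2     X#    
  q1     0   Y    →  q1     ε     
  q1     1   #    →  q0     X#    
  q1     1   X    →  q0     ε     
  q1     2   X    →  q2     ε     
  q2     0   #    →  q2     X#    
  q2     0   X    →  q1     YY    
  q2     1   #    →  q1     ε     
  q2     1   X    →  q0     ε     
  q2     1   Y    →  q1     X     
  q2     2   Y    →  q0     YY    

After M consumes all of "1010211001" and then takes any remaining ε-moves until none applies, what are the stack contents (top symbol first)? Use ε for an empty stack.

#

(q0, 1010211001, #) ⊢ (q1, 010211001, Y#) ⊢ (q1, 10211001, #) ⊢ (q0, 0211001, X#) ⊢ (q0, 211001, #) ⊢ (q1, 11001, X#) ⊢ (q0, 1001, #) ⊢ (q1, 001, Y#) ⊢ (q1, 01, #) ⊢ (q2, 1, X#) ⊢ (q0, ε, #)
All input consumed in state q0 with stack #.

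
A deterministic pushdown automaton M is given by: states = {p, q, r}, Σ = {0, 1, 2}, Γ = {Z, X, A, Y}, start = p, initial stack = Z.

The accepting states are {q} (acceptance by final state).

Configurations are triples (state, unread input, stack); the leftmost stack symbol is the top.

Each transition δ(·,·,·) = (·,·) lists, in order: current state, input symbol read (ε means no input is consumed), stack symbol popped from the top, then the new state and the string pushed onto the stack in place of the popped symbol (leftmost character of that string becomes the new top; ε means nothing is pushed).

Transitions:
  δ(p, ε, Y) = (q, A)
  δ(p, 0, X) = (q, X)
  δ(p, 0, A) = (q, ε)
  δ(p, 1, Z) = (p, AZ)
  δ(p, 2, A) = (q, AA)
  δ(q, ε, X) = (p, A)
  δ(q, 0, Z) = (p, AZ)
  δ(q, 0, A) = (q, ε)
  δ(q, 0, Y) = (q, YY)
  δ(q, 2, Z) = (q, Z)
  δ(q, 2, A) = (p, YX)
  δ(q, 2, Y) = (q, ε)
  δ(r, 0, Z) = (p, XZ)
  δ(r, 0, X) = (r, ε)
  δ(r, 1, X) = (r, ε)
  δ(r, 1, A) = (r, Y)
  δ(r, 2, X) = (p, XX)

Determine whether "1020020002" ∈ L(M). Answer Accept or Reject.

(p, 1020020002, Z)
  read 1, top Z: go to p, push AZ → (p, 020020002, AZ)
  read 0, top A: go to q, push ε → (q, 20020002, Z)
  read 2, top Z: go to q, push Z → (q, 0020002, Z)
  read 0, top Z: go to p, push AZ → (p, 020002, AZ)
  read 0, top A: go to q, push ε → (q, 20002, Z)
  read 2, top Z: go to q, push Z → (q, 0002, Z)
  read 0, top Z: go to p, push AZ → (p, 002, AZ)
  read 0, top A: go to q, push ε → (q, 02, Z)
  read 0, top Z: go to p, push AZ → (p, 2, AZ)
  read 2, top A: go to q, push AA → (q, ε, AAZ)
All input consumed; state q ∈ F.

Accept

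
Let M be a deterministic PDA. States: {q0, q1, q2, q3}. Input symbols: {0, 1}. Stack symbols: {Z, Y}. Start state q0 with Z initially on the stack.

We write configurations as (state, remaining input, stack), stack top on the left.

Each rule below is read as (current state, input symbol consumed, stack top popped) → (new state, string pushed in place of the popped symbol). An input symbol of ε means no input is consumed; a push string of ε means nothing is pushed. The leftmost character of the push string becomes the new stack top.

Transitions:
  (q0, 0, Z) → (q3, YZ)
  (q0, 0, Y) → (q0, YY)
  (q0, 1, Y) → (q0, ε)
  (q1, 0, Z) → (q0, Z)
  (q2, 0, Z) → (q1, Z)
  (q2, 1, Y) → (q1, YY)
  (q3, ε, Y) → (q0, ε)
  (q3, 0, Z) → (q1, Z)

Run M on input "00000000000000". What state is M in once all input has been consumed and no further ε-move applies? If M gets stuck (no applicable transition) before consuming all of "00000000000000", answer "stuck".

(q0, 00000000000000, Z)
  read 0, top Z: go to q3, push YZ → (q3, 0000000000000, YZ)
  ε-move, top Y: go to q0, push ε → (q0, 0000000000000, Z)
  read 0, top Z: go to q3, push YZ → (q3, 000000000000, YZ)
  ε-move, top Y: go to q0, push ε → (q0, 000000000000, Z)
  read 0, top Z: go to q3, push YZ → (q3, 00000000000, YZ)
  ε-move, top Y: go to q0, push ε → (q0, 00000000000, Z)
  read 0, top Z: go to q3, push YZ → (q3, 0000000000, YZ)
  ε-move, top Y: go to q0, push ε → (q0, 0000000000, Z)
  read 0, top Z: go to q3, push YZ → (q3, 000000000, YZ)
  ε-move, top Y: go to q0, push ε → (q0, 000000000, Z)
  read 0, top Z: go to q3, push YZ → (q3, 00000000, YZ)
  ε-move, top Y: go to q0, push ε → (q0, 00000000, Z)
  read 0, top Z: go to q3, push YZ → (q3, 0000000, YZ)
  ε-move, top Y: go to q0, push ε → (q0, 0000000, Z)
  read 0, top Z: go to q3, push YZ → (q3, 000000, YZ)
  ε-move, top Y: go to q0, push ε → (q0, 000000, Z)
  read 0, top Z: go to q3, push YZ → (q3, 00000, YZ)
  ε-move, top Y: go to q0, push ε → (q0, 00000, Z)
  read 0, top Z: go to q3, push YZ → (q3, 0000, YZ)
  ε-move, top Y: go to q0, push ε → (q0, 0000, Z)
  read 0, top Z: go to q3, push YZ → (q3, 000, YZ)
  ε-move, top Y: go to q0, push ε → (q0, 000, Z)
  read 0, top Z: go to q3, push YZ → (q3, 00, YZ)
  ε-move, top Y: go to q0, push ε → (q0, 00, Z)
  read 0, top Z: go to q3, push YZ → (q3, 0, YZ)
  ε-move, top Y: go to q0, push ε → (q0, 0, Z)
  read 0, top Z: go to q3, push YZ → (q3, ε, YZ)
  ε-move, top Y: go to q0, push ε → (q0, ε, Z)
All input consumed; M is in state q0.

q0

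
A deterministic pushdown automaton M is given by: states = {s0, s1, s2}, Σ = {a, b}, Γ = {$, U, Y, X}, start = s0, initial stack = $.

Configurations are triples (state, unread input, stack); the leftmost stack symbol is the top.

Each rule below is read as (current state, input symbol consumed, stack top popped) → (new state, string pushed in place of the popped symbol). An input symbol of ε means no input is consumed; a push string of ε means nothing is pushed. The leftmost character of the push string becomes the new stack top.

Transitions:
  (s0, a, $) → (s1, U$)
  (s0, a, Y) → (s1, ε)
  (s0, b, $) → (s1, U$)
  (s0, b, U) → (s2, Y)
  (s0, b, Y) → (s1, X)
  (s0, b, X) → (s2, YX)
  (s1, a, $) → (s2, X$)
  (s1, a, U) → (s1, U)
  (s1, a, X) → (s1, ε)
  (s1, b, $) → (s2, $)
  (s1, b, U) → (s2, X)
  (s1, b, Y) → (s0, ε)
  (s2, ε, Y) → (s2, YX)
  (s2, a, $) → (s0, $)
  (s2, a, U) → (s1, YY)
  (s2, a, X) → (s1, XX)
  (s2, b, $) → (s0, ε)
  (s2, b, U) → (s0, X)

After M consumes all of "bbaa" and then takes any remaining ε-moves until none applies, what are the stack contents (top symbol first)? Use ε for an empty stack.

X$

(s0, bbaa, $) ⊢ (s1, baa, U$) ⊢ (s2, aa, X$) ⊢ (s1, a, XX$) ⊢ (s1, ε, X$)
All input consumed in state s1 with stack X$.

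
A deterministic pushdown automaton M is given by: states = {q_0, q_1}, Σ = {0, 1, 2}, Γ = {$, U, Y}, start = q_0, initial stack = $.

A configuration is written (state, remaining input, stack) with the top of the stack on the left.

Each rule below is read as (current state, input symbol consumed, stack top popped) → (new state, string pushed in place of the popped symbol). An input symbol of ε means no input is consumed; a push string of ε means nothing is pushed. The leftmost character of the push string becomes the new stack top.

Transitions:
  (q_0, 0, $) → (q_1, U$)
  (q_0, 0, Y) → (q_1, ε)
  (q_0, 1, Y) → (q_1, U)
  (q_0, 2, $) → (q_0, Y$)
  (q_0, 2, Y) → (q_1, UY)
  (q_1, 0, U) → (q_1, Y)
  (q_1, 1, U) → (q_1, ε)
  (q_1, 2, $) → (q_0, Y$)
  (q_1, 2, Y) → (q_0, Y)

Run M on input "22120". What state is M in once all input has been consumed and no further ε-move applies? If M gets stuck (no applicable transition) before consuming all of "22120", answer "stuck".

q_1

(q_0, 22120, $)
  read 2, top $: go to q_0, push Y$ → (q_0, 2120, Y$)
  read 2, top Y: go to q_1, push UY → (q_1, 120, UY$)
  read 1, top U: go to q_1, push ε → (q_1, 20, Y$)
  read 2, top Y: go to q_0, push Y → (q_0, 0, Y$)
  read 0, top Y: go to q_1, push ε → (q_1, ε, $)
All input consumed; M is in state q_1.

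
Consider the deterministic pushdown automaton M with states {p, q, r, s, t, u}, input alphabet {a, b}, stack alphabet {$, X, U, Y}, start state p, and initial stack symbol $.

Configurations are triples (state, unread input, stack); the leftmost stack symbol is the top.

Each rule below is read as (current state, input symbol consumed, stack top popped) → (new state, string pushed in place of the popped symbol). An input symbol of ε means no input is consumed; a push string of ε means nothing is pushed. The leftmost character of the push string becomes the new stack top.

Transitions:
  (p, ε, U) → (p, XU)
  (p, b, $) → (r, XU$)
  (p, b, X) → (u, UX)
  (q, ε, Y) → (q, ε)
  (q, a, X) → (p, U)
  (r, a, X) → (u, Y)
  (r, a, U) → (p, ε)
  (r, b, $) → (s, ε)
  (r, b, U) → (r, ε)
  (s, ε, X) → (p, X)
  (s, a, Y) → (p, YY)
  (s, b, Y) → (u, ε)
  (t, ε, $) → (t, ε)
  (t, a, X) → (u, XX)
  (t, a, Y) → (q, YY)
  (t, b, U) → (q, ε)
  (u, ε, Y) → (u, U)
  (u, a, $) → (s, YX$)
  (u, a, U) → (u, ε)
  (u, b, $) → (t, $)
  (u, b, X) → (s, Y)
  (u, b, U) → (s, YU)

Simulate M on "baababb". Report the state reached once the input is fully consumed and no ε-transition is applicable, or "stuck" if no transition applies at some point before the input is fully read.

(p, baababb, $)
  read b, top $: go to r, push XU$ → (r, aababb, XU$)
  read a, top X: go to u, push Y → (u, ababb, YU$)
  ε-move, top Y: go to u, push U → (u, ababb, UU$)
  read a, top U: go to u, push ε → (u, babb, U$)
  read b, top U: go to s, push YU → (s, abb, YU$)
  read a, top Y: go to p, push YY → (p, bb, YYU$)
No transition for (p, b, top Y); M blocks with input bb remaining.

stuck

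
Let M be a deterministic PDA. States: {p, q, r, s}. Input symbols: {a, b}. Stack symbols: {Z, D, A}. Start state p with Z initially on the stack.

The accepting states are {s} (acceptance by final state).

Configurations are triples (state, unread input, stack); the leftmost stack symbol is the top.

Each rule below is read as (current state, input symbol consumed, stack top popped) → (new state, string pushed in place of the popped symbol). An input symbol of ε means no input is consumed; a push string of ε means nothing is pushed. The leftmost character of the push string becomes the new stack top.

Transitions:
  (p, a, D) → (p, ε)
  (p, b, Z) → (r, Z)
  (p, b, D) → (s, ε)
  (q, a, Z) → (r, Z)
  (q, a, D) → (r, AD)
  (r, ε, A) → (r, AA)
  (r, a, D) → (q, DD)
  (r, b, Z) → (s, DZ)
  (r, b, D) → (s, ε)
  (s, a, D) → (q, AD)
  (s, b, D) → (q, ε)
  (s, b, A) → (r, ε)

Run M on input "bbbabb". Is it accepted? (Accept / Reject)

(p, bbbabb, Z) ⊢ (r, bbabb, Z) ⊢ (s, babb, DZ) ⊢ (q, abb, Z) ⊢ (r, bb, Z) ⊢ (s, b, DZ) ⊢ (q, ε, Z)
All input consumed; state q ∉ F and no further ε-move applies.

Reject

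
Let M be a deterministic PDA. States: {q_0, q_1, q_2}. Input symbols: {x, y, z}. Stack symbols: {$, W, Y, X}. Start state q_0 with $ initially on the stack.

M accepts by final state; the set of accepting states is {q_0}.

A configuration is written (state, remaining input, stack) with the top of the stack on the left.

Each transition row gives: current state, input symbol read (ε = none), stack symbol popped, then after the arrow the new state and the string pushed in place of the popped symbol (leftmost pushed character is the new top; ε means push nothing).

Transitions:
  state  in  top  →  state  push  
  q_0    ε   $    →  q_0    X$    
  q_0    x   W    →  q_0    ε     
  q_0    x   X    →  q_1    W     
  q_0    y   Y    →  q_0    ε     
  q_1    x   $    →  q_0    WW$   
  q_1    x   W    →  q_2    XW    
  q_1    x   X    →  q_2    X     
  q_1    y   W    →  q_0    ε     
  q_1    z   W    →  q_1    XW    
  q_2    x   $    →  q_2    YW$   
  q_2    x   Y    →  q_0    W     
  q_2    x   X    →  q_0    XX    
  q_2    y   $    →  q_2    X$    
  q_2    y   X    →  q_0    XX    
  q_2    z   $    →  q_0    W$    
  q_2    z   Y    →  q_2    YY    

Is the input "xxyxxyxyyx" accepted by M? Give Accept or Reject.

(q_0, xxyxxyxyyx, $)
  ε-move, top $: go to q_0, push X$ → (q_0, xxyxxyxyyx, X$)
  read x, top X: go to q_1, push W → (q_1, xyxxyxyyx, W$)
  read x, top W: go to q_2, push XW → (q_2, yxxyxyyx, XW$)
  read y, top X: go to q_0, push XX → (q_0, xxyxyyx, XXW$)
  read x, top X: go to q_1, push W → (q_1, xyxyyx, WXW$)
  read x, top W: go to q_2, push XW → (q_2, yxyyx, XWXW$)
  read y, top X: go to q_0, push XX → (q_0, xyyx, XXWXW$)
  read x, top X: go to q_1, push W → (q_1, yyx, WXWXW$)
  read y, top W: go to q_0, push ε → (q_0, yx, XWXW$)
No transition applies at (q_0, yx, XWXW$); input not fully consumed.

Reject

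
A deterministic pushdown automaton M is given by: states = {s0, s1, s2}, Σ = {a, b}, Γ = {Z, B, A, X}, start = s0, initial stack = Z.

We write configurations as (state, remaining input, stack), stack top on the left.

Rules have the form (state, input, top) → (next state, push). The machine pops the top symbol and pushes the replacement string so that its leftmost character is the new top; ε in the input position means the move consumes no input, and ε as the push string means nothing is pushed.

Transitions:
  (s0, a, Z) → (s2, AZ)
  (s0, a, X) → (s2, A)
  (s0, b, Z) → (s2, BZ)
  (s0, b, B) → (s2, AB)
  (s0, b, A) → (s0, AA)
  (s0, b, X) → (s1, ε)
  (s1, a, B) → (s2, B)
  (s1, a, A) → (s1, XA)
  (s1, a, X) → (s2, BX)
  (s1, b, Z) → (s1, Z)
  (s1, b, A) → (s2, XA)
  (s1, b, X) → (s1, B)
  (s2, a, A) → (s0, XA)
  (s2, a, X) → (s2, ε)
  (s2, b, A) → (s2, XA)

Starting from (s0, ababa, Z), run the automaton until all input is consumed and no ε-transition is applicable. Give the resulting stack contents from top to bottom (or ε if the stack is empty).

AZ

(s0, ababa, Z) ⊢ (s2, baba, AZ) ⊢ (s2, aba, XAZ) ⊢ (s2, ba, AZ) ⊢ (s2, a, XAZ) ⊢ (s2, ε, AZ)
All input consumed in state s2 with stack AZ.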